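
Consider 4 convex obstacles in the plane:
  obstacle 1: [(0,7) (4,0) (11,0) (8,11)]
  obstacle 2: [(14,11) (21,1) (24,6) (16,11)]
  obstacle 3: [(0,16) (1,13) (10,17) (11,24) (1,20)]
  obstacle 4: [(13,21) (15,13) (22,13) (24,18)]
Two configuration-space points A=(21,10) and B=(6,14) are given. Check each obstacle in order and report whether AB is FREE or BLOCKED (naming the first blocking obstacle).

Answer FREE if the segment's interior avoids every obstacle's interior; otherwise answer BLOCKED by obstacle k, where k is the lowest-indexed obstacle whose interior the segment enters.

Obstacle 1 [(0,7) (4,0) (11,0) (8,11)]:
  edge (0,7)–(4,0): clear
  edge (4,0)–(11,0): clear
  edge (11,0)–(8,11): clear
  edge (8,11)–(0,7): clear
  midpoint (27/2,12) outside
  → clear
Obstacle 2 [(14,11) (21,1) (24,6) (16,11)]:
  edge (14,11)–(21,1): clear
  edge (21,1)–(24,6): clear
  edge (24,6)–(16,11): clear
  edge (16,11)–(14,11): clear
  midpoint (27/2,12) outside
  → clear
Obstacle 3 [(0,16) (1,13) (10,17) (11,24) (1,20)]:
  edge (0,16)–(1,13): clear
  edge (1,13)–(10,17): clear
  edge (10,17)–(11,24): clear
  edge (11,24)–(1,20): clear
  edge (1,20)–(0,16): clear
  midpoint (27/2,12) outside
  → clear
Obstacle 4 [(13,21) (15,13) (22,13) (24,18)]:
  edge (13,21)–(15,13): clear
  edge (15,13)–(22,13): clear
  edge (22,13)–(24,18): clear
  edge (24,18)–(13,21): clear
  midpoint (27/2,12) outside
  → clear

FREE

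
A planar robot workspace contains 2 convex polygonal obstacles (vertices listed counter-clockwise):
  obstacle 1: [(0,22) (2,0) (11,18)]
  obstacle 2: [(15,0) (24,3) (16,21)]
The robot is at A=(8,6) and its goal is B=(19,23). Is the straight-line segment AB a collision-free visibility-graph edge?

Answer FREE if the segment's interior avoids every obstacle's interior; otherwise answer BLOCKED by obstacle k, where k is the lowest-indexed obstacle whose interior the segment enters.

Obstacle 1 [(0,22) (2,0) (11,18)]:
  edge (0,22)–(2,0): clear
  edge (2,0)–(11,18): clear
  edge (11,18)–(0,22): clear
  midpoint (27/2,29/2) outside
  → clear
Obstacle 2 [(15,0) (24,3) (16,21)]:
  edge (15,0)–(24,3): clear
  edge (24,3)–(16,21): crosses AB
  edge (16,21)–(15,0): crosses AB
  → BLOCKED

BLOCKED by obstacle 2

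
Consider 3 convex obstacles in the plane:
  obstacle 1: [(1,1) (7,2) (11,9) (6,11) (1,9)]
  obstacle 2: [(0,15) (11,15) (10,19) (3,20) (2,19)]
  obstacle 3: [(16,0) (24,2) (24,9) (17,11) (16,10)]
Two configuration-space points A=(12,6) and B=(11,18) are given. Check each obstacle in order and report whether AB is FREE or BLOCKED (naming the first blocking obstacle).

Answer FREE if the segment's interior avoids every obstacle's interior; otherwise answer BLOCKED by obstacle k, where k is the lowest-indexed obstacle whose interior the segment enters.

Obstacle 1 [(1,1) (7,2) (11,9) (6,11) (1,9)]:
  edge (1,1)–(7,2): clear
  edge (7,2)–(11,9): clear
  edge (11,9)–(6,11): clear
  edge (6,11)–(1,9): clear
  edge (1,9)–(1,1): clear
  midpoint (23/2,12) outside
  → clear
Obstacle 2 [(0,15) (11,15) (10,19) (3,20) (2,19)]:
  edge (0,15)–(11,15): clear
  edge (11,15)–(10,19): clear
  edge (10,19)–(3,20): clear
  edge (3,20)–(2,19): clear
  edge (2,19)–(0,15): clear
  midpoint (23/2,12) outside
  → clear
Obstacle 3 [(16,0) (24,2) (24,9) (17,11) (16,10)]:
  edge (16,0)–(24,2): clear
  edge (24,2)–(24,9): clear
  edge (24,9)–(17,11): clear
  edge (17,11)–(16,10): clear
  edge (16,10)–(16,0): clear
  midpoint (23/2,12) outside
  → clear

FREE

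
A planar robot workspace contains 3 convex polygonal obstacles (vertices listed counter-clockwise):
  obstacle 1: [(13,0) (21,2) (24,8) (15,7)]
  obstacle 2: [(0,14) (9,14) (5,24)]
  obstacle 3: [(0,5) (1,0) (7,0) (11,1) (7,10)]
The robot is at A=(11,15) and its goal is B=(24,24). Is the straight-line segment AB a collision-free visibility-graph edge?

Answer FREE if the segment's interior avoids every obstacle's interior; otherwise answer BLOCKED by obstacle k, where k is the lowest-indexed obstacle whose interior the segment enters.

Obstacle 1 [(13,0) (21,2) (24,8) (15,7)]:
  edge (13,0)–(21,2): clear
  edge (21,2)–(24,8): clear
  edge (24,8)–(15,7): clear
  edge (15,7)–(13,0): clear
  midpoint (35/2,39/2) outside
  → clear
Obstacle 2 [(0,14) (9,14) (5,24)]:
  edge (0,14)–(9,14): clear
  edge (9,14)–(5,24): clear
  edge (5,24)–(0,14): clear
  midpoint (35/2,39/2) outside
  → clear
Obstacle 3 [(0,5) (1,0) (7,0) (11,1) (7,10)]:
  edge (0,5)–(1,0): clear
  edge (1,0)–(7,0): clear
  edge (7,0)–(11,1): clear
  edge (11,1)–(7,10): clear
  edge (7,10)–(0,5): clear
  midpoint (35/2,39/2) outside
  → clear

FREE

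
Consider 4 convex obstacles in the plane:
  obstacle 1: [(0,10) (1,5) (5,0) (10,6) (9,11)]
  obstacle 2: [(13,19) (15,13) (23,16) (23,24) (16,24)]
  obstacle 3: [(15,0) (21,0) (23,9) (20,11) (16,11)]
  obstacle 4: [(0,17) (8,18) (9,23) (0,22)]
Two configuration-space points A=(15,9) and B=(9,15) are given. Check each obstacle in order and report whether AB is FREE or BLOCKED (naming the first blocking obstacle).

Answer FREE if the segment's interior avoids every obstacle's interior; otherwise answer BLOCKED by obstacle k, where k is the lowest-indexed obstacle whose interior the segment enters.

FREE

Obstacle 1 [(0,10) (1,5) (5,0) (10,6) (9,11)]:
  edge (0,10)–(1,5): clear
  edge (1,5)–(5,0): clear
  edge (5,0)–(10,6): clear
  edge (10,6)–(9,11): clear
  edge (9,11)–(0,10): clear
  midpoint (12,12) outside
  → clear
Obstacle 2 [(13,19) (15,13) (23,16) (23,24) (16,24)]:
  edge (13,19)–(15,13): clear
  edge (15,13)–(23,16): clear
  edge (23,16)–(23,24): clear
  edge (23,24)–(16,24): clear
  edge (16,24)–(13,19): clear
  midpoint (12,12) outside
  → clear
Obstacle 3 [(15,0) (21,0) (23,9) (20,11) (16,11)]:
  edge (15,0)–(21,0): clear
  edge (21,0)–(23,9): clear
  edge (23,9)–(20,11): clear
  edge (20,11)–(16,11): clear
  edge (16,11)–(15,0): clear
  midpoint (12,12) outside
  → clear
Obstacle 4 [(0,17) (8,18) (9,23) (0,22)]:
  edge (0,17)–(8,18): clear
  edge (8,18)–(9,23): clear
  edge (9,23)–(0,22): clear
  edge (0,22)–(0,17): clear
  midpoint (12,12) outside
  → clear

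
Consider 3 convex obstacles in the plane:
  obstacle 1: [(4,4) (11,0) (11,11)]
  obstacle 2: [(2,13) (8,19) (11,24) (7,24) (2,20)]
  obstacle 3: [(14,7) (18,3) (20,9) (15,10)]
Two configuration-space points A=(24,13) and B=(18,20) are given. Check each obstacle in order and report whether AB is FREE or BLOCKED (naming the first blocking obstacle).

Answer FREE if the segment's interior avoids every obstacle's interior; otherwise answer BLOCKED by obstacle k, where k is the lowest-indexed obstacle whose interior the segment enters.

Obstacle 1 [(4,4) (11,0) (11,11)]:
  edge (4,4)–(11,0): clear
  edge (11,0)–(11,11): clear
  edge (11,11)–(4,4): clear
  midpoint (21,33/2) outside
  → clear
Obstacle 2 [(2,13) (8,19) (11,24) (7,24) (2,20)]:
  edge (2,13)–(8,19): clear
  edge (8,19)–(11,24): clear
  edge (11,24)–(7,24): clear
  edge (7,24)–(2,20): clear
  edge (2,20)–(2,13): clear
  midpoint (21,33/2) outside
  → clear
Obstacle 3 [(14,7) (18,3) (20,9) (15,10)]:
  edge (14,7)–(18,3): clear
  edge (18,3)–(20,9): clear
  edge (20,9)–(15,10): clear
  edge (15,10)–(14,7): clear
  midpoint (21,33/2) outside
  → clear

FREE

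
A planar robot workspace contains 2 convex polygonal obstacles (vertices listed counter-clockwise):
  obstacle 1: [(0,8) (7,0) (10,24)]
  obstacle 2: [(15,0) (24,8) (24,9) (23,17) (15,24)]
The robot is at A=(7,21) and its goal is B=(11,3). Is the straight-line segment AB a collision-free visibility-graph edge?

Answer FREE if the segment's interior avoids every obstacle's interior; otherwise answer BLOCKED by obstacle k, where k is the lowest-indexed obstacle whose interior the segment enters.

Obstacle 1 [(0,8) (7,0) (10,24)]:
  edge (0,8)–(7,0): clear
  edge (7,0)–(10,24): crosses AB
  edge (10,24)–(0,8): crosses AB
  → BLOCKED
Obstacle 2 [(15,0) (24,8) (24,9) (23,17) (15,24)]:
  edge (15,0)–(24,8): clear
  edge (24,8)–(24,9): clear
  edge (24,9)–(23,17): clear
  edge (23,17)–(15,24): clear
  edge (15,24)–(15,0): clear
  midpoint (9,12) outside
  → clear

BLOCKED by obstacle 1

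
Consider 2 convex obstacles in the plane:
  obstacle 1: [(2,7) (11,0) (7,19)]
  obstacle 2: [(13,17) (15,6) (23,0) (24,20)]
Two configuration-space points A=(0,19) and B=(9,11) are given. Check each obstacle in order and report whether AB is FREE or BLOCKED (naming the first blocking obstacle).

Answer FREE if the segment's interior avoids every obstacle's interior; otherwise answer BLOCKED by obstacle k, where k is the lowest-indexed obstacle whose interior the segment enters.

Obstacle 1 [(2,7) (11,0) (7,19)]:
  edge (2,7)–(11,0): clear
  edge (11,0)–(7,19): crosses AB
  edge (7,19)–(2,7): crosses AB
  → BLOCKED
Obstacle 2 [(13,17) (15,6) (23,0) (24,20)]:
  edge (13,17)–(15,6): clear
  edge (15,6)–(23,0): clear
  edge (23,0)–(24,20): clear
  edge (24,20)–(13,17): clear
  midpoint (9/2,15) outside
  → clear

BLOCKED by obstacle 1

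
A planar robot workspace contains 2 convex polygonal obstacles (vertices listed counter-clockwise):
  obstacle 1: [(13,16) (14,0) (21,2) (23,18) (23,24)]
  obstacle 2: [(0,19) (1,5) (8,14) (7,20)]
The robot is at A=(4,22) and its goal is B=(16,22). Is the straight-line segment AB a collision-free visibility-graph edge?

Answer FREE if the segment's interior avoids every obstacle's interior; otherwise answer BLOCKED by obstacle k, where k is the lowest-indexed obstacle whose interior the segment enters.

Obstacle 1 [(13,16) (14,0) (21,2) (23,18) (23,24)]:
  edge (13,16)–(14,0): clear
  edge (14,0)–(21,2): clear
  edge (21,2)–(23,18): clear
  edge (23,18)–(23,24): clear
  edge (23,24)–(13,16): clear
  midpoint (10,22) outside
  → clear
Obstacle 2 [(0,19) (1,5) (8,14) (7,20)]:
  edge (0,19)–(1,5): clear
  edge (1,5)–(8,14): clear
  edge (8,14)–(7,20): clear
  edge (7,20)–(0,19): clear
  midpoint (10,22) outside
  → clear

FREE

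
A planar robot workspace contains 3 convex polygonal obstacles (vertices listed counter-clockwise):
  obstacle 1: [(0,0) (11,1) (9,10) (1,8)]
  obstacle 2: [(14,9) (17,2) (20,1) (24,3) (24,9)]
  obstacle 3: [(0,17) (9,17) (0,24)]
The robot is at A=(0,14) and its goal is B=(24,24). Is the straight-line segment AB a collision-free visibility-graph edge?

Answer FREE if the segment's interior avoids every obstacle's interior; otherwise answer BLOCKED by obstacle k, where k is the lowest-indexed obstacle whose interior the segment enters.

BLOCKED by obstacle 3

Obstacle 1 [(0,0) (11,1) (9,10) (1,8)]:
  edge (0,0)–(11,1): clear
  edge (11,1)–(9,10): clear
  edge (9,10)–(1,8): clear
  edge (1,8)–(0,0): clear
  midpoint (12,19) outside
  → clear
Obstacle 2 [(14,9) (17,2) (20,1) (24,3) (24,9)]:
  edge (14,9)–(17,2): clear
  edge (17,2)–(20,1): clear
  edge (20,1)–(24,3): clear
  edge (24,3)–(24,9): clear
  edge (24,9)–(14,9): clear
  midpoint (12,19) outside
  → clear
Obstacle 3 [(0,17) (9,17) (0,24)]:
  edge (0,17)–(9,17): crosses AB
  edge (9,17)–(0,24): crosses AB
  edge (0,24)–(0,17): clear
  → BLOCKED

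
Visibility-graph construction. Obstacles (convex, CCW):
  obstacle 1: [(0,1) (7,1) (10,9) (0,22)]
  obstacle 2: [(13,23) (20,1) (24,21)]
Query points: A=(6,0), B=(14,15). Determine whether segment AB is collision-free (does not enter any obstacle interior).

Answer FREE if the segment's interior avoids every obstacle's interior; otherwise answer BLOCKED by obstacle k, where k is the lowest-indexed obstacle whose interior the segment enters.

Obstacle 1 [(0,1) (7,1) (10,9) (0,22)]:
  edge (0,1)–(7,1): crosses AB
  edge (7,1)–(10,9): crosses AB
  edge (10,9)–(0,22): clear
  edge (0,22)–(0,1): clear
  → BLOCKED
Obstacle 2 [(13,23) (20,1) (24,21)]:
  edge (13,23)–(20,1): clear
  edge (20,1)–(24,21): clear
  edge (24,21)–(13,23): clear
  midpoint (10,15/2) outside
  → clear

BLOCKED by obstacle 1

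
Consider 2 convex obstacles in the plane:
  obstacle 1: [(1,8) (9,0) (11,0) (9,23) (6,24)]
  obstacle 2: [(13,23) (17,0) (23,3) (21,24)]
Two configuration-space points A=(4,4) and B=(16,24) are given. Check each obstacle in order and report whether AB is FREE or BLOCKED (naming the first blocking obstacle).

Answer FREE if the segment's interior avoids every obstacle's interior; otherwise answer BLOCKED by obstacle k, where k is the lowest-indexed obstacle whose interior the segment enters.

Obstacle 1 [(1,8) (9,0) (11,0) (9,23) (6,24)]:
  edge (1,8)–(9,0): crosses AB
  edge (9,0)–(11,0): clear
  edge (11,0)–(9,23): crosses AB
  edge (9,23)–(6,24): clear
  edge (6,24)–(1,8): clear
  → BLOCKED
Obstacle 2 [(13,23) (17,0) (23,3) (21,24)]:
  edge (13,23)–(17,0): crosses AB
  edge (17,0)–(23,3): clear
  edge (23,3)–(21,24): clear
  edge (21,24)–(13,23): crosses AB
  → BLOCKED

BLOCKED by obstacle 1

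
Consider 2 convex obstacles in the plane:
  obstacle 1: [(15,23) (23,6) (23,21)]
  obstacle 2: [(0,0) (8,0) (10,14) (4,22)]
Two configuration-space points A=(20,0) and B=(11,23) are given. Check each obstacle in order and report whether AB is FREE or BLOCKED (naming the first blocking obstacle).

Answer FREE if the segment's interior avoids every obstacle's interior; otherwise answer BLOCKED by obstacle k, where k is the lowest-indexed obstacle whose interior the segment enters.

FREE

Obstacle 1 [(15,23) (23,6) (23,21)]:
  edge (15,23)–(23,6): clear
  edge (23,6)–(23,21): clear
  edge (23,21)–(15,23): clear
  midpoint (31/2,23/2) outside
  → clear
Obstacle 2 [(0,0) (8,0) (10,14) (4,22)]:
  edge (0,0)–(8,0): clear
  edge (8,0)–(10,14): clear
  edge (10,14)–(4,22): clear
  edge (4,22)–(0,0): clear
  midpoint (31/2,23/2) outside
  → clear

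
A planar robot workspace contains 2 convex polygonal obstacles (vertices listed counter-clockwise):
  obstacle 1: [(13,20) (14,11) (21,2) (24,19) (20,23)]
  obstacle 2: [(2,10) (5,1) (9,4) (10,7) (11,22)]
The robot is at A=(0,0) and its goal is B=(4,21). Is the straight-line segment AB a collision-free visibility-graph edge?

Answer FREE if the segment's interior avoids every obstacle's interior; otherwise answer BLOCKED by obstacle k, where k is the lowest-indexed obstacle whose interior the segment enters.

FREE

Obstacle 1 [(13,20) (14,11) (21,2) (24,19) (20,23)]:
  edge (13,20)–(14,11): clear
  edge (14,11)–(21,2): clear
  edge (21,2)–(24,19): clear
  edge (24,19)–(20,23): clear
  edge (20,23)–(13,20): clear
  midpoint (2,21/2) outside
  → clear
Obstacle 2 [(2,10) (5,1) (9,4) (10,7) (11,22)]:
  edge (2,10)–(5,1): clear
  edge (5,1)–(9,4): clear
  edge (9,4)–(10,7): clear
  edge (10,7)–(11,22): clear
  edge (11,22)–(2,10): clear
  midpoint (2,21/2) outside
  → clear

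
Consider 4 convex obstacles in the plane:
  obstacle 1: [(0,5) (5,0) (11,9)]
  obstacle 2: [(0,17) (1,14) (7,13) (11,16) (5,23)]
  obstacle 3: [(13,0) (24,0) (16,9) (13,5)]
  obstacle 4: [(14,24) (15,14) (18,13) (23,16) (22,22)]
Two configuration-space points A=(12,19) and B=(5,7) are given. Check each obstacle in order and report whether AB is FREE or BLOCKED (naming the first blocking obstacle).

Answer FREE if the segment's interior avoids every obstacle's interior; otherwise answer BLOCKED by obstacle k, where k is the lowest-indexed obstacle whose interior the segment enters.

BLOCKED by obstacle 2

Obstacle 1 [(0,5) (5,0) (11,9)]:
  edge (0,5)–(5,0): clear
  edge (5,0)–(11,9): clear
  edge (11,9)–(0,5): clear
  midpoint (17/2,13) outside
  → clear
Obstacle 2 [(0,17) (1,14) (7,13) (11,16) (5,23)]:
  edge (0,17)–(1,14): clear
  edge (1,14)–(7,13): clear
  edge (7,13)–(11,16): crosses AB
  edge (11,16)–(5,23): crosses AB
  edge (5,23)–(0,17): clear
  → BLOCKED
Obstacle 3 [(13,0) (24,0) (16,9) (13,5)]:
  edge (13,0)–(24,0): clear
  edge (24,0)–(16,9): clear
  edge (16,9)–(13,5): clear
  edge (13,5)–(13,0): clear
  midpoint (17/2,13) outside
  → clear
Obstacle 4 [(14,24) (15,14) (18,13) (23,16) (22,22)]:
  edge (14,24)–(15,14): clear
  edge (15,14)–(18,13): clear
  edge (18,13)–(23,16): clear
  edge (23,16)–(22,22): clear
  edge (22,22)–(14,24): clear
  midpoint (17/2,13) outside
  → clear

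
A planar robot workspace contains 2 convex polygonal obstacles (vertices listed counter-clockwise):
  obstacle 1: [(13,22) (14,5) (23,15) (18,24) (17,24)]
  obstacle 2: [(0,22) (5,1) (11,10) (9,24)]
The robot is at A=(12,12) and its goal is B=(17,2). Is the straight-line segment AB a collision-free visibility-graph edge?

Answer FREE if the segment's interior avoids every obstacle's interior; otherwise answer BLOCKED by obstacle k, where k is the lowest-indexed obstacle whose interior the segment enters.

BLOCKED by obstacle 1

Obstacle 1 [(13,22) (14,5) (23,15) (18,24) (17,24)]:
  edge (13,22)–(14,5): crosses AB
  edge (14,5)–(23,15): crosses AB
  edge (23,15)–(18,24): clear
  edge (18,24)–(17,24): clear
  edge (17,24)–(13,22): clear
  → BLOCKED
Obstacle 2 [(0,22) (5,1) (11,10) (9,24)]:
  edge (0,22)–(5,1): clear
  edge (5,1)–(11,10): clear
  edge (11,10)–(9,24): clear
  edge (9,24)–(0,22): clear
  midpoint (29/2,7) outside
  → clear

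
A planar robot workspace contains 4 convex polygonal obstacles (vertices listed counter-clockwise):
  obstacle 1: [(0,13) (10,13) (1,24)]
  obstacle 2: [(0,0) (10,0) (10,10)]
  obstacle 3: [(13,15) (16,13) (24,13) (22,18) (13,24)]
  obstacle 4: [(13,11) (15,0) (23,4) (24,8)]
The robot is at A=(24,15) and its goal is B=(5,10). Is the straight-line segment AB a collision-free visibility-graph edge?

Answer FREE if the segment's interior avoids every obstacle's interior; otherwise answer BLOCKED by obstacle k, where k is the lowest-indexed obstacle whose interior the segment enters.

Obstacle 1 [(0,13) (10,13) (1,24)]:
  edge (0,13)–(10,13): clear
  edge (10,13)–(1,24): clear
  edge (1,24)–(0,13): clear
  midpoint (29/2,25/2) outside
  → clear
Obstacle 2 [(0,0) (10,0) (10,10)]:
  edge (0,0)–(10,0): clear
  edge (10,0)–(10,10): clear
  edge (10,10)–(0,0): clear
  midpoint (29/2,25/2) outside
  → clear
Obstacle 3 [(13,15) (16,13) (24,13) (22,18) (13,24)]:
  edge (13,15)–(16,13): clear
  edge (16,13)–(24,13): crosses AB
  edge (24,13)–(22,18): crosses AB
  edge (22,18)–(13,24): clear
  edge (13,24)–(13,15): clear
  → BLOCKED
Obstacle 4 [(13,11) (15,0) (23,4) (24,8)]:
  edge (13,11)–(15,0): clear
  edge (15,0)–(23,4): clear
  edge (23,4)–(24,8): clear
  edge (24,8)–(13,11): clear
  midpoint (29/2,25/2) outside
  → clear

BLOCKED by obstacle 3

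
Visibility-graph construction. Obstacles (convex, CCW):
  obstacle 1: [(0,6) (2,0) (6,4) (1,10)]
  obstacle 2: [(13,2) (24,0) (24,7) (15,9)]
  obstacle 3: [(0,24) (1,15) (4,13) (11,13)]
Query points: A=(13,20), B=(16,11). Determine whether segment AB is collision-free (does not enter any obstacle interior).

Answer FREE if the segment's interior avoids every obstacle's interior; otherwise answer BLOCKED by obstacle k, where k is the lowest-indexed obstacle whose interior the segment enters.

FREE

Obstacle 1 [(0,6) (2,0) (6,4) (1,10)]:
  edge (0,6)–(2,0): clear
  edge (2,0)–(6,4): clear
  edge (6,4)–(1,10): clear
  edge (1,10)–(0,6): clear
  midpoint (29/2,31/2) outside
  → clear
Obstacle 2 [(13,2) (24,0) (24,7) (15,9)]:
  edge (13,2)–(24,0): clear
  edge (24,0)–(24,7): clear
  edge (24,7)–(15,9): clear
  edge (15,9)–(13,2): clear
  midpoint (29/2,31/2) outside
  → clear
Obstacle 3 [(0,24) (1,15) (4,13) (11,13)]:
  edge (0,24)–(1,15): clear
  edge (1,15)–(4,13): clear
  edge (4,13)–(11,13): clear
  edge (11,13)–(0,24): clear
  midpoint (29/2,31/2) outside
  → clear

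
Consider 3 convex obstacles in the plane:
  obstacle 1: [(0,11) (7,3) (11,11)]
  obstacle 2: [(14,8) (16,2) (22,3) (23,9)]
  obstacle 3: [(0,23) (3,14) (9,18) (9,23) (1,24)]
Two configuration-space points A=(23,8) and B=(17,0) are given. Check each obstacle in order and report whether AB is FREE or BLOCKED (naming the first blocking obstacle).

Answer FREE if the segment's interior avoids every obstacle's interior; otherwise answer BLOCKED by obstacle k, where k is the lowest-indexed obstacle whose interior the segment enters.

BLOCKED by obstacle 2

Obstacle 1 [(0,11) (7,3) (11,11)]:
  edge (0,11)–(7,3): clear
  edge (7,3)–(11,11): clear
  edge (11,11)–(0,11): clear
  midpoint (20,4) outside
  → clear
Obstacle 2 [(14,8) (16,2) (22,3) (23,9)]:
  edge (14,8)–(16,2): clear
  edge (16,2)–(22,3): crosses AB
  edge (22,3)–(23,9): crosses AB
  edge (23,9)–(14,8): clear
  → BLOCKED
Obstacle 3 [(0,23) (3,14) (9,18) (9,23) (1,24)]:
  edge (0,23)–(3,14): clear
  edge (3,14)–(9,18): clear
  edge (9,18)–(9,23): clear
  edge (9,23)–(1,24): clear
  edge (1,24)–(0,23): clear
  midpoint (20,4) outside
  → clear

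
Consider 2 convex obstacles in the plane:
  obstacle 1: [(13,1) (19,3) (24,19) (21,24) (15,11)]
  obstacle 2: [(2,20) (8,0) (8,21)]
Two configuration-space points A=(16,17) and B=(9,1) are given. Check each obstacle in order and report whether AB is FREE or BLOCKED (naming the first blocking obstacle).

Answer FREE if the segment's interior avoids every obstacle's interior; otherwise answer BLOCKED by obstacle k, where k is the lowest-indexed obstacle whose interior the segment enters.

Obstacle 1 [(13,1) (19,3) (24,19) (21,24) (15,11)]:
  edge (13,1)–(19,3): clear
  edge (19,3)–(24,19): clear
  edge (24,19)–(21,24): clear
  edge (21,24)–(15,11): clear
  edge (15,11)–(13,1): clear
  midpoint (25/2,9) outside
  → clear
Obstacle 2 [(2,20) (8,0) (8,21)]:
  edge (2,20)–(8,0): clear
  edge (8,0)–(8,21): clear
  edge (8,21)–(2,20): clear
  midpoint (25/2,9) outside
  → clear

FREE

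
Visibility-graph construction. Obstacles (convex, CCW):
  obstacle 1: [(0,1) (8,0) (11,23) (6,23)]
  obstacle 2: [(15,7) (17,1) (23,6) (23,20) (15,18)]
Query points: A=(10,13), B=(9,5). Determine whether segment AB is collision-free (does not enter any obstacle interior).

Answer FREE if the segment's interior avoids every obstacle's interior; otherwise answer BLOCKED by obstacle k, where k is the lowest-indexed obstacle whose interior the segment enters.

Obstacle 1 [(0,1) (8,0) (11,23) (6,23)]:
  edge (0,1)–(8,0): clear
  edge (8,0)–(11,23): clear
  edge (11,23)–(6,23): clear
  edge (6,23)–(0,1): clear
  midpoint (19/2,9) outside
  → clear
Obstacle 2 [(15,7) (17,1) (23,6) (23,20) (15,18)]:
  edge (15,7)–(17,1): clear
  edge (17,1)–(23,6): clear
  edge (23,6)–(23,20): clear
  edge (23,20)–(15,18): clear
  edge (15,18)–(15,7): clear
  midpoint (19/2,9) outside
  → clear

FREE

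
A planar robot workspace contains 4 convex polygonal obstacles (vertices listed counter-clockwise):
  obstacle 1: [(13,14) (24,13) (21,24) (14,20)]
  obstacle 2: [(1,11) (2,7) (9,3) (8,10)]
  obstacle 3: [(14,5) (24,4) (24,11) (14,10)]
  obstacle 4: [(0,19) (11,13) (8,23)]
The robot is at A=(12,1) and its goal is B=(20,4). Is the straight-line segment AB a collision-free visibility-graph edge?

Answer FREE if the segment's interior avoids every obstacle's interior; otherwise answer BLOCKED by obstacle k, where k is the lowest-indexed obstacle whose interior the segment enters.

FREE

Obstacle 1 [(13,14) (24,13) (21,24) (14,20)]:
  edge (13,14)–(24,13): clear
  edge (24,13)–(21,24): clear
  edge (21,24)–(14,20): clear
  edge (14,20)–(13,14): clear
  midpoint (16,5/2) outside
  → clear
Obstacle 2 [(1,11) (2,7) (9,3) (8,10)]:
  edge (1,11)–(2,7): clear
  edge (2,7)–(9,3): clear
  edge (9,3)–(8,10): clear
  edge (8,10)–(1,11): clear
  midpoint (16,5/2) outside
  → clear
Obstacle 3 [(14,5) (24,4) (24,11) (14,10)]:
  edge (14,5)–(24,4): clear
  edge (24,4)–(24,11): clear
  edge (24,11)–(14,10): clear
  edge (14,10)–(14,5): clear
  midpoint (16,5/2) outside
  → clear
Obstacle 4 [(0,19) (11,13) (8,23)]:
  edge (0,19)–(11,13): clear
  edge (11,13)–(8,23): clear
  edge (8,23)–(0,19): clear
  midpoint (16,5/2) outside
  → clear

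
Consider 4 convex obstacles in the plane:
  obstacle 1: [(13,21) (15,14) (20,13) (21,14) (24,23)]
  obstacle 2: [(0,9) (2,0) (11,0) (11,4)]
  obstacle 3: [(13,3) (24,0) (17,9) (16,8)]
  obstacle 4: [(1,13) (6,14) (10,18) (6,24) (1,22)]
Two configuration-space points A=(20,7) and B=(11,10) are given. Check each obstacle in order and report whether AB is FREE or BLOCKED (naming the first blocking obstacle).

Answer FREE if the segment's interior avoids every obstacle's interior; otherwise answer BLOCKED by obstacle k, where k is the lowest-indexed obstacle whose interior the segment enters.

BLOCKED by obstacle 3

Obstacle 1 [(13,21) (15,14) (20,13) (21,14) (24,23)]:
  edge (13,21)–(15,14): clear
  edge (15,14)–(20,13): clear
  edge (20,13)–(21,14): clear
  edge (21,14)–(24,23): clear
  edge (24,23)–(13,21): clear
  midpoint (31/2,17/2) outside
  → clear
Obstacle 2 [(0,9) (2,0) (11,0) (11,4)]:
  edge (0,9)–(2,0): clear
  edge (2,0)–(11,0): clear
  edge (11,0)–(11,4): clear
  edge (11,4)–(0,9): clear
  midpoint (31/2,17/2) outside
  → clear
Obstacle 3 [(13,3) (24,0) (17,9) (16,8)]:
  edge (13,3)–(24,0): clear
  edge (24,0)–(17,9): crosses AB
  edge (17,9)–(16,8): crosses AB
  edge (16,8)–(13,3): clear
  → BLOCKED
Obstacle 4 [(1,13) (6,14) (10,18) (6,24) (1,22)]:
  edge (1,13)–(6,14): clear
  edge (6,14)–(10,18): clear
  edge (10,18)–(6,24): clear
  edge (6,24)–(1,22): clear
  edge (1,22)–(1,13): clear
  midpoint (31/2,17/2) outside
  → clear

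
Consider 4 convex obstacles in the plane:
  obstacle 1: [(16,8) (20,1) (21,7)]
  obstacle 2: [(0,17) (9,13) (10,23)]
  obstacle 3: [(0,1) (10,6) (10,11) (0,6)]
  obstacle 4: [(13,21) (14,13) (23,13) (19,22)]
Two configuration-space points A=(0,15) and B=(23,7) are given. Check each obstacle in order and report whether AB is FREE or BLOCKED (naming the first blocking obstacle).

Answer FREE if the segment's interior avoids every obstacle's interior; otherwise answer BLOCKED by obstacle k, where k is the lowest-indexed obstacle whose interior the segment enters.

Obstacle 1 [(16,8) (20,1) (21,7)]:
  edge (16,8)–(20,1): clear
  edge (20,1)–(21,7): clear
  edge (21,7)–(16,8): clear
  midpoint (23/2,11) outside
  → clear
Obstacle 2 [(0,17) (9,13) (10,23)]:
  edge (0,17)–(9,13): clear
  edge (9,13)–(10,23): clear
  edge (10,23)–(0,17): clear
  midpoint (23/2,11) outside
  → clear
Obstacle 3 [(0,1) (10,6) (10,11) (0,6)]:
  edge (0,1)–(10,6): clear
  edge (10,6)–(10,11): clear
  edge (10,11)–(0,6): clear
  edge (0,6)–(0,1): clear
  midpoint (23/2,11) outside
  → clear
Obstacle 4 [(13,21) (14,13) (23,13) (19,22)]:
  edge (13,21)–(14,13): clear
  edge (14,13)–(23,13): clear
  edge (23,13)–(19,22): clear
  edge (19,22)–(13,21): clear
  midpoint (23/2,11) outside
  → clear

FREE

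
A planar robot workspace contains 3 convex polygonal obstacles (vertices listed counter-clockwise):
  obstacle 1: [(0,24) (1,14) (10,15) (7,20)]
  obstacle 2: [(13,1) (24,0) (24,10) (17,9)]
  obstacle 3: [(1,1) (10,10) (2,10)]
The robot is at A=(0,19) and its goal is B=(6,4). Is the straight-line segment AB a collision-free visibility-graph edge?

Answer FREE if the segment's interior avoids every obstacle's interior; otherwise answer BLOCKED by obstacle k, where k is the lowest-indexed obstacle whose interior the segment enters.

Obstacle 1 [(0,24) (1,14) (10,15) (7,20)]:
  edge (0,24)–(1,14): crosses AB
  edge (1,14)–(10,15): crosses AB
  edge (10,15)–(7,20): clear
  edge (7,20)–(0,24): clear
  → BLOCKED
Obstacle 2 [(13,1) (24,0) (24,10) (17,9)]:
  edge (13,1)–(24,0): clear
  edge (24,0)–(24,10): clear
  edge (24,10)–(17,9): clear
  edge (17,9)–(13,1): clear
  midpoint (3,23/2) outside
  → clear
Obstacle 3 [(1,1) (10,10) (2,10)]:
  edge (1,1)–(10,10): crosses AB
  edge (10,10)–(2,10): crosses AB
  edge (2,10)–(1,1): clear
  → BLOCKED

BLOCKED by obstacle 1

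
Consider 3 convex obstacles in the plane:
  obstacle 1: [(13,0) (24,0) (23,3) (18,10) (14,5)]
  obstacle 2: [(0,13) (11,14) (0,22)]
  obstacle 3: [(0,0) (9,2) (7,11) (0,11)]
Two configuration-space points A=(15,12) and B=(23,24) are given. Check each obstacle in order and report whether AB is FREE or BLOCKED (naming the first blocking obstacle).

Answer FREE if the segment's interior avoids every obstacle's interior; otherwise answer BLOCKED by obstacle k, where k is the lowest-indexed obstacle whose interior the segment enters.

FREE

Obstacle 1 [(13,0) (24,0) (23,3) (18,10) (14,5)]:
  edge (13,0)–(24,0): clear
  edge (24,0)–(23,3): clear
  edge (23,3)–(18,10): clear
  edge (18,10)–(14,5): clear
  edge (14,5)–(13,0): clear
  midpoint (19,18) outside
  → clear
Obstacle 2 [(0,13) (11,14) (0,22)]:
  edge (0,13)–(11,14): clear
  edge (11,14)–(0,22): clear
  edge (0,22)–(0,13): clear
  midpoint (19,18) outside
  → clear
Obstacle 3 [(0,0) (9,2) (7,11) (0,11)]:
  edge (0,0)–(9,2): clear
  edge (9,2)–(7,11): clear
  edge (7,11)–(0,11): clear
  edge (0,11)–(0,0): clear
  midpoint (19,18) outside
  → clear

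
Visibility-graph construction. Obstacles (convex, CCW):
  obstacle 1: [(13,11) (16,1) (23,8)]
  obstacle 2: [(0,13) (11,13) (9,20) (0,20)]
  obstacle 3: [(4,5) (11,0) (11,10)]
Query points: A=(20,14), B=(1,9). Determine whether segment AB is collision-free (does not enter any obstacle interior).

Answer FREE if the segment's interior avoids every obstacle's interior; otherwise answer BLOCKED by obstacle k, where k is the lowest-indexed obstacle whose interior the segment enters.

Obstacle 1 [(13,11) (16,1) (23,8)]:
  edge (13,11)–(16,1): clear
  edge (16,1)–(23,8): clear
  edge (23,8)–(13,11): clear
  midpoint (21/2,23/2) outside
  → clear
Obstacle 2 [(0,13) (11,13) (9,20) (0,20)]:
  edge (0,13)–(11,13): clear
  edge (11,13)–(9,20): clear
  edge (9,20)–(0,20): clear
  edge (0,20)–(0,13): clear
  midpoint (21/2,23/2) outside
  → clear
Obstacle 3 [(4,5) (11,0) (11,10)]:
  edge (4,5)–(11,0): clear
  edge (11,0)–(11,10): clear
  edge (11,10)–(4,5): clear
  midpoint (21/2,23/2) outside
  → clear

FREE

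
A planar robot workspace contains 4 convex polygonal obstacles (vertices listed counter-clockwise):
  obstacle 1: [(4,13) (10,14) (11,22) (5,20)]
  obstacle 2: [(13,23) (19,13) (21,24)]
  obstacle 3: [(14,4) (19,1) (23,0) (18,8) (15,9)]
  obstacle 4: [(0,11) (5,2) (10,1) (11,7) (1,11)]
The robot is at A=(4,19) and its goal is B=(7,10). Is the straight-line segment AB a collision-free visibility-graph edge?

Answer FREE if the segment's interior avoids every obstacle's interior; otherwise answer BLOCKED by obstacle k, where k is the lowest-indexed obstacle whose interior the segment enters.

Obstacle 1 [(4,13) (10,14) (11,22) (5,20)]:
  edge (4,13)–(10,14): crosses AB
  edge (10,14)–(11,22): clear
  edge (11,22)–(5,20): clear
  edge (5,20)–(4,13): crosses AB
  → BLOCKED
Obstacle 2 [(13,23) (19,13) (21,24)]:
  edge (13,23)–(19,13): clear
  edge (19,13)–(21,24): clear
  edge (21,24)–(13,23): clear
  midpoint (11/2,29/2) outside
  → clear
Obstacle 3 [(14,4) (19,1) (23,0) (18,8) (15,9)]:
  edge (14,4)–(19,1): clear
  edge (19,1)–(23,0): clear
  edge (23,0)–(18,8): clear
  edge (18,8)–(15,9): clear
  edge (15,9)–(14,4): clear
  midpoint (11/2,29/2) outside
  → clear
Obstacle 4 [(0,11) (5,2) (10,1) (11,7) (1,11)]:
  edge (0,11)–(5,2): clear
  edge (5,2)–(10,1): clear
  edge (10,1)–(11,7): clear
  edge (11,7)–(1,11): clear
  edge (1,11)–(0,11): clear
  midpoint (11/2,29/2) outside
  → clear

BLOCKED by obstacle 1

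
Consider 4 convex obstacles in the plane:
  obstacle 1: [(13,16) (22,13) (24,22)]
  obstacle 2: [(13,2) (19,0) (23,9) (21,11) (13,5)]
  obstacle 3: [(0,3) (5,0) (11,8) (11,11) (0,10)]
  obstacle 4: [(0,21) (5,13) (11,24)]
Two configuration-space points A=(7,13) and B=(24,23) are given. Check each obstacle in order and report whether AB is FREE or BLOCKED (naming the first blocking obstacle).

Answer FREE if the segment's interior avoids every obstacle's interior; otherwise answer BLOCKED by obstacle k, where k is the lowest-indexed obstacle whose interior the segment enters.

FREE

Obstacle 1 [(13,16) (22,13) (24,22)]:
  edge (13,16)–(22,13): clear
  edge (22,13)–(24,22): clear
  edge (24,22)–(13,16): clear
  midpoint (31/2,18) outside
  → clear
Obstacle 2 [(13,2) (19,0) (23,9) (21,11) (13,5)]:
  edge (13,2)–(19,0): clear
  edge (19,0)–(23,9): clear
  edge (23,9)–(21,11): clear
  edge (21,11)–(13,5): clear
  edge (13,5)–(13,2): clear
  midpoint (31/2,18) outside
  → clear
Obstacle 3 [(0,3) (5,0) (11,8) (11,11) (0,10)]:
  edge (0,3)–(5,0): clear
  edge (5,0)–(11,8): clear
  edge (11,8)–(11,11): clear
  edge (11,11)–(0,10): clear
  edge (0,10)–(0,3): clear
  midpoint (31/2,18) outside
  → clear
Obstacle 4 [(0,21) (5,13) (11,24)]:
  edge (0,21)–(5,13): clear
  edge (5,13)–(11,24): clear
  edge (11,24)–(0,21): clear
  midpoint (31/2,18) outside
  → clear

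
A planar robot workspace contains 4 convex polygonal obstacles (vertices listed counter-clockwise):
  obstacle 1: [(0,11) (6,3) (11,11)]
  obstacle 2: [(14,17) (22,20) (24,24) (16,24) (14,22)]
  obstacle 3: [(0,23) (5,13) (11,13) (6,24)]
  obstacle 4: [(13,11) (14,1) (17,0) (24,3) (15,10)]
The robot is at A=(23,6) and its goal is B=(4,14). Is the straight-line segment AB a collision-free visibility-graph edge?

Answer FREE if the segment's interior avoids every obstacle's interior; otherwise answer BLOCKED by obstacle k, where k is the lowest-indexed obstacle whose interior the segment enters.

Obstacle 1 [(0,11) (6,3) (11,11)]:
  edge (0,11)–(6,3): clear
  edge (6,3)–(11,11): clear
  edge (11,11)–(0,11): clear
  midpoint (27/2,10) outside
  → clear
Obstacle 2 [(14,17) (22,20) (24,24) (16,24) (14,22)]:
  edge (14,17)–(22,20): clear
  edge (22,20)–(24,24): clear
  edge (24,24)–(16,24): clear
  edge (16,24)–(14,22): clear
  edge (14,22)–(14,17): clear
  midpoint (27/2,10) outside
  → clear
Obstacle 3 [(0,23) (5,13) (11,13) (6,24)]:
  edge (0,23)–(5,13): crosses AB
  edge (5,13)–(11,13): crosses AB
  edge (11,13)–(6,24): clear
  edge (6,24)–(0,23): clear
  → BLOCKED
Obstacle 4 [(13,11) (14,1) (17,0) (24,3) (15,10)]:
  edge (13,11)–(14,1): crosses AB
  edge (14,1)–(17,0): clear
  edge (17,0)–(24,3): clear
  edge (24,3)–(15,10): crosses AB
  edge (15,10)–(13,11): clear
  → BLOCKED

BLOCKED by obstacle 3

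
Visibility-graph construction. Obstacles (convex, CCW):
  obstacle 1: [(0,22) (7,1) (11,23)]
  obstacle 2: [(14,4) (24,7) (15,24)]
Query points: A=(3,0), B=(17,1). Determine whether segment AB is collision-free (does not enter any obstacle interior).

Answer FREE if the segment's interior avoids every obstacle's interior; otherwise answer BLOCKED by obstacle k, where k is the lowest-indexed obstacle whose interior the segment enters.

Obstacle 1 [(0,22) (7,1) (11,23)]:
  edge (0,22)–(7,1): clear
  edge (7,1)–(11,23): clear
  edge (11,23)–(0,22): clear
  midpoint (10,1/2) outside
  → clear
Obstacle 2 [(14,4) (24,7) (15,24)]:
  edge (14,4)–(24,7): clear
  edge (24,7)–(15,24): clear
  edge (15,24)–(14,4): clear
  midpoint (10,1/2) outside
  → clear

FREE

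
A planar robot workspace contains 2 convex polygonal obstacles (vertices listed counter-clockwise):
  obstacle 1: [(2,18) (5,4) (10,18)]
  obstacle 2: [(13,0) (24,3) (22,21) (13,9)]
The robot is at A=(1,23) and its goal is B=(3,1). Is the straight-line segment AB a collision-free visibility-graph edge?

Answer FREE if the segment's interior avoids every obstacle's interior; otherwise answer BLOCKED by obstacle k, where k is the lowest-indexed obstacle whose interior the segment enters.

FREE

Obstacle 1 [(2,18) (5,4) (10,18)]:
  edge (2,18)–(5,4): clear
  edge (5,4)–(10,18): clear
  edge (10,18)–(2,18): clear
  midpoint (2,12) outside
  → clear
Obstacle 2 [(13,0) (24,3) (22,21) (13,9)]:
  edge (13,0)–(24,3): clear
  edge (24,3)–(22,21): clear
  edge (22,21)–(13,9): clear
  edge (13,9)–(13,0): clear
  midpoint (2,12) outside
  → clear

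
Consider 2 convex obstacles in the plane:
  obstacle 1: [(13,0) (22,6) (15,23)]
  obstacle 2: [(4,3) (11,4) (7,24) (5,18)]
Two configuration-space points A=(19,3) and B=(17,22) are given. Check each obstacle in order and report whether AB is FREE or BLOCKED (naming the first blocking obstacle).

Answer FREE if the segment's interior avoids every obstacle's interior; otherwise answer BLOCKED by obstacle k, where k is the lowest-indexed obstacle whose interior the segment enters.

BLOCKED by obstacle 1

Obstacle 1 [(13,0) (22,6) (15,23)]:
  edge (13,0)–(22,6): crosses AB
  edge (22,6)–(15,23): crosses AB
  edge (15,23)–(13,0): clear
  → BLOCKED
Obstacle 2 [(4,3) (11,4) (7,24) (5,18)]:
  edge (4,3)–(11,4): clear
  edge (11,4)–(7,24): clear
  edge (7,24)–(5,18): clear
  edge (5,18)–(4,3): clear
  midpoint (18,25/2) outside
  → clear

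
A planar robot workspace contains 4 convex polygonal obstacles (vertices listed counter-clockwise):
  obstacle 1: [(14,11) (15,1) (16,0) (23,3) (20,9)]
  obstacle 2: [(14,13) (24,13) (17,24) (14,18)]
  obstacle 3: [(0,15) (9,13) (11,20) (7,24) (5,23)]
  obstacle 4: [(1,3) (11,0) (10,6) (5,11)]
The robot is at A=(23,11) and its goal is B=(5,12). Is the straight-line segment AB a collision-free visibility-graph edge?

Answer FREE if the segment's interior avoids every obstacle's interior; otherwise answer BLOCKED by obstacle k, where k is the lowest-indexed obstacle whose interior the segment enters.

FREE

Obstacle 1 [(14,11) (15,1) (16,0) (23,3) (20,9)]:
  edge (14,11)–(15,1): clear
  edge (15,1)–(16,0): clear
  edge (16,0)–(23,3): clear
  edge (23,3)–(20,9): clear
  edge (20,9)–(14,11): clear
  midpoint (14,23/2) outside
  → clear
Obstacle 2 [(14,13) (24,13) (17,24) (14,18)]:
  edge (14,13)–(24,13): clear
  edge (24,13)–(17,24): clear
  edge (17,24)–(14,18): clear
  edge (14,18)–(14,13): clear
  midpoint (14,23/2) outside
  → clear
Obstacle 3 [(0,15) (9,13) (11,20) (7,24) (5,23)]:
  edge (0,15)–(9,13): clear
  edge (9,13)–(11,20): clear
  edge (11,20)–(7,24): clear
  edge (7,24)–(5,23): clear
  edge (5,23)–(0,15): clear
  midpoint (14,23/2) outside
  → clear
Obstacle 4 [(1,3) (11,0) (10,6) (5,11)]:
  edge (1,3)–(11,0): clear
  edge (11,0)–(10,6): clear
  edge (10,6)–(5,11): clear
  edge (5,11)–(1,3): clear
  midpoint (14,23/2) outside
  → clear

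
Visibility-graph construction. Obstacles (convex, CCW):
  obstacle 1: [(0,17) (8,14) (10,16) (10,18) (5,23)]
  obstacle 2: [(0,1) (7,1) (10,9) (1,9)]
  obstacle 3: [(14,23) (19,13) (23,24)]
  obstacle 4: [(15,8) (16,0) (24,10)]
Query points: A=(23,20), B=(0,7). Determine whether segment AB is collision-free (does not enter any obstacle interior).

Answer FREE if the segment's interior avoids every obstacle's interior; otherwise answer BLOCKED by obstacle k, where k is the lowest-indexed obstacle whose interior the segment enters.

BLOCKED by obstacle 2

Obstacle 1 [(0,17) (8,14) (10,16) (10,18) (5,23)]:
  edge (0,17)–(8,14): clear
  edge (8,14)–(10,16): clear
  edge (10,16)–(10,18): clear
  edge (10,18)–(5,23): clear
  edge (5,23)–(0,17): clear
  midpoint (23/2,27/2) outside
  → clear
Obstacle 2 [(0,1) (7,1) (10,9) (1,9)]:
  edge (0,1)–(7,1): clear
  edge (7,1)–(10,9): clear
  edge (10,9)–(1,9): crosses AB
  edge (1,9)–(0,1): crosses AB
  → BLOCKED
Obstacle 3 [(14,23) (19,13) (23,24)]:
  edge (14,23)–(19,13): crosses AB
  edge (19,13)–(23,24): crosses AB
  edge (23,24)–(14,23): clear
  → BLOCKED
Obstacle 4 [(15,8) (16,0) (24,10)]:
  edge (15,8)–(16,0): clear
  edge (16,0)–(24,10): clear
  edge (24,10)–(15,8): clear
  midpoint (23/2,27/2) outside
  → clear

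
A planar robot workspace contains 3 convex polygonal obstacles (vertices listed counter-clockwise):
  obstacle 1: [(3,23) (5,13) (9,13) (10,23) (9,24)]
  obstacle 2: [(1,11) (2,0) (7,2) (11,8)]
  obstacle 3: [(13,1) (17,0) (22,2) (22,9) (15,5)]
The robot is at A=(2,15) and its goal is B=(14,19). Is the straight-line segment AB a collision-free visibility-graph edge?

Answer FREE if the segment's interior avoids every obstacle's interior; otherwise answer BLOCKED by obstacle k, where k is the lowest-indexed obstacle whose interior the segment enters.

Obstacle 1 [(3,23) (5,13) (9,13) (10,23) (9,24)]:
  edge (3,23)–(5,13): crosses AB
  edge (5,13)–(9,13): clear
  edge (9,13)–(10,23): crosses AB
  edge (10,23)–(9,24): clear
  edge (9,24)–(3,23): clear
  → BLOCKED
Obstacle 2 [(1,11) (2,0) (7,2) (11,8)]:
  edge (1,11)–(2,0): clear
  edge (2,0)–(7,2): clear
  edge (7,2)–(11,8): clear
  edge (11,8)–(1,11): clear
  midpoint (8,17) outside
  → clear
Obstacle 3 [(13,1) (17,0) (22,2) (22,9) (15,5)]:
  edge (13,1)–(17,0): clear
  edge (17,0)–(22,2): clear
  edge (22,2)–(22,9): clear
  edge (22,9)–(15,5): clear
  edge (15,5)–(13,1): clear
  midpoint (8,17) outside
  → clear

BLOCKED by obstacle 1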